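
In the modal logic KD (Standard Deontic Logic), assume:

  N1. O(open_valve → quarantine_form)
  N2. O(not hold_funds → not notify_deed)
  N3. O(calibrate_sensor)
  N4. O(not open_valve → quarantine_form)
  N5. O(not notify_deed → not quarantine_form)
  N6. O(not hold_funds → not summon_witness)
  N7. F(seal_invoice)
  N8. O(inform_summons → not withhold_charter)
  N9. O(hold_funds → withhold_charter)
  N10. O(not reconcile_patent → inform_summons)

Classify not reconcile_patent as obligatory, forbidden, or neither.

Forbidden

Premises 4 and 1 cover both cases: O(not open_valve → quarantine_form) and O(open_valve → quarantine_form). Since not open_valve ∨ open_valve is a tautology, O(quarantine_form) follows.
Premise 5 is O(not notify_deed → not quarantine_form); contrapositively O(quarantine_form → notify_deed). Since O(quarantine_form) holds, K gives O(notify_deed).
Premise 2, O(not hold_funds → not notify_deed), contraposes to O(notify_deed → hold_funds); with O(notify_deed) we get O(hold_funds).
Applying K to premise 9 (O(hold_funds → withhold_charter)) and O(hold_funds) yields O(withhold_charter).
Premise 8, O(inform_summons → not withhold_charter), contraposes to O(withhold_charter → not inform_summons); with O(withhold_charter) we get O(not inform_summons).
The contrapositive of premise 10 (O(not reconcile_patent → inform_summons)) is O(not inform_summons → reconcile_patent), and O(not inform_summons) is already established, so O(reconcile_patent).
Premises 3, 6, 7 do not contribute to this derivation.
Thus O(reconcile_patent), which is F(not reconcile_patent): not reconcile_patent is forbidden.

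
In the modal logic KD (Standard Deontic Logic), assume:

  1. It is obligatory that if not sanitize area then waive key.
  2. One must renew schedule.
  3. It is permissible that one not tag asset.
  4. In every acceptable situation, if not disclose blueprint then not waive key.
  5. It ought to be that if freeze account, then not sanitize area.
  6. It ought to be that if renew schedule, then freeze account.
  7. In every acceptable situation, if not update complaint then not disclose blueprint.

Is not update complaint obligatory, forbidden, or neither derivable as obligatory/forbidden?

Forbidden

Premise 2 states O(renew_schedule) outright.
With premise 6, O(renew_schedule → freeze_account), the K-axiom yields O(freeze_account).
From O(freeze_account) and premise 5, O(freeze_account → ¬sanitize_area), we obtain O(¬sanitize_area).
Premise 1 is O(¬sanitize_area → waive_key); since O(¬sanitize_area), deontic closure gives O(waive_key).
The contrapositive of premise 4 (O(¬disclose_blueprint → ¬waive_key)) is O(waive_key → disclose_blueprint), and O(waive_key) is already established, so O(disclose_blueprint).
The contrapositive of premise 7 (O(¬update_complaint → ¬disclose_blueprint)) is O(disclose_blueprint → update_complaint), and O(disclose_blueprint) is already established, so O(update_complaint).
Premise 3 does not contribute to this derivation.
Thus O(update_complaint), which is F(¬update_complaint): ¬update_complaint is forbidden.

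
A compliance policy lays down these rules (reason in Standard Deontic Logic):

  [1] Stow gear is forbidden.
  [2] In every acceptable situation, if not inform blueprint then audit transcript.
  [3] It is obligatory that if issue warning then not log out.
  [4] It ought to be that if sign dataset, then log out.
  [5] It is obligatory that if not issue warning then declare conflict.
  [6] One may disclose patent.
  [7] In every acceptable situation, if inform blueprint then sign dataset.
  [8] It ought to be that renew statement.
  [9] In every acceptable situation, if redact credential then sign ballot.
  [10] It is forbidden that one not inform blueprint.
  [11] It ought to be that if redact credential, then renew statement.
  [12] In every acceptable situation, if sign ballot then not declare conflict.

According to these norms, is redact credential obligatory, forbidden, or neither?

Forbidden

Premise 10 is F(¬inform_blueprint), i.e. O(inform_blueprint).
With premise 7, O(inform_blueprint → sign_dataset), the K-axiom yields O(sign_dataset).
Applying K to premise 4 (O(sign_dataset → log_out)) and O(sign_dataset) yields O(log_out).
Premise 3, O(issue_warning → ¬log_out), contraposes to O(log_out → ¬issue_warning); with O(log_out) we get O(¬issue_warning).
Applying K to premise 5 (O(¬issue_warning → declare_conflict)) and O(¬issue_warning) yields O(declare_conflict).
Premise 12, O(sign_ballot → ¬declare_conflict), contraposes to O(declare_conflict → ¬sign_ballot); with O(declare_conflict) we get O(¬sign_ballot).
Premise 9 is O(redact_credential → sign_ballot); contrapositively O(¬sign_ballot → ¬redact_credential). Since O(¬sign_ballot) holds, K gives O(¬redact_credential).
Premises 1, 2, 6, 8, 11 do not contribute to this derivation.
Thus O(¬redact_credential), which is F(redact_credential): redact_credential is forbidden.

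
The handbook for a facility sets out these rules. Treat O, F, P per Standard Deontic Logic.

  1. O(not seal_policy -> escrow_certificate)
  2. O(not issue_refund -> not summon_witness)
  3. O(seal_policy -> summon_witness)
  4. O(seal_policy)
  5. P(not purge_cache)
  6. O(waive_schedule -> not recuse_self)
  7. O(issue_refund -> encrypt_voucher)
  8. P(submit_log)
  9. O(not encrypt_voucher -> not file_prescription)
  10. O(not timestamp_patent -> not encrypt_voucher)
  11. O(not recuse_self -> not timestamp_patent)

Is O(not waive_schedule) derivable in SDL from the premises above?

From premise 4 we have O(seal_policy).
From O(seal_policy) and premise 3, O(seal_policy -> summon_witness), we obtain O(summon_witness).
Premise 2 is O(not issue_refund -> not summon_witness); contrapositively O(summon_witness -> issue_refund). Since O(summon_witness) holds, K gives O(issue_refund).
Applying K to premise 7 (O(issue_refund -> encrypt_voucher)) and O(issue_refund) yields O(encrypt_voucher).
Premise 10 is O(not timestamp_patent -> not encrypt_voucher); contrapositively O(encrypt_voucher -> timestamp_patent). Since O(encrypt_voucher) holds, K gives O(timestamp_patent).
Premise 11 is O(not recuse_self -> not timestamp_patent); contrapositively O(timestamp_patent -> recuse_self). Since O(timestamp_patent) holds, K gives O(recuse_self).
The contrapositive of premise 6 (O(waive_schedule -> not recuse_self)) is O(recuse_self -> not waive_schedule), and O(recuse_self) is already established, so O(not waive_schedule).
Premises 1, 5, 8, 9 do not contribute to this derivation.
So O(not waive_schedule) follows.

Yes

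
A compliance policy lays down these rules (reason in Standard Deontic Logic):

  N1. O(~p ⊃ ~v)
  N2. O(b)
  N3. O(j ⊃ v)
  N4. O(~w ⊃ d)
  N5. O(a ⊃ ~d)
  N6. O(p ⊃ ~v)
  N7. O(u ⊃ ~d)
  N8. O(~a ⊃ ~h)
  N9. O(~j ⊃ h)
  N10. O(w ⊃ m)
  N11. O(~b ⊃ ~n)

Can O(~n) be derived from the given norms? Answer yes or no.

No

Premise 11 is O(~b ⊃ ~n), but O(~b) is not derivable from the premises, so it does not yield O(~n).
No other premise forces O(~n). An ideal world satisfying every premise can still have ~n false, so O(~n) is not derivable.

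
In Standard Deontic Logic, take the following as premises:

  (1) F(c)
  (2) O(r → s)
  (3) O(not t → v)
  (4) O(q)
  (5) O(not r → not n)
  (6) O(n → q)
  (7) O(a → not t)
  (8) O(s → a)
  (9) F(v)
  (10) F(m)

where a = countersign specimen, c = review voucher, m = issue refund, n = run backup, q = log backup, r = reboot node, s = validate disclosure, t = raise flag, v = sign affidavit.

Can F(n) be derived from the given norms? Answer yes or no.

Yes

F(v) at premise 9 means O(not v).
Premise 3 is O(not t → v); contrapositively O(not v → t). Since O(not v) holds, K gives O(t).
The contrapositive of premise 7 (O(a → not t)) is O(t → not a), and O(t) is already established, so O(not a).
The contrapositive of premise 8 (O(s → a)) is O(not a → not s), and O(not a) is already established, so O(not s).
Premise 2 is O(r → s); contrapositively O(not s → not r). Since O(not s) holds, K gives O(not r).
With premise 5, O(not r → not n), the K-axiom yields O(not n).
Premises 1, 4, 6, 10 do not contribute to this derivation.
So O(not n) holds, i.e. F(n). The claim follows.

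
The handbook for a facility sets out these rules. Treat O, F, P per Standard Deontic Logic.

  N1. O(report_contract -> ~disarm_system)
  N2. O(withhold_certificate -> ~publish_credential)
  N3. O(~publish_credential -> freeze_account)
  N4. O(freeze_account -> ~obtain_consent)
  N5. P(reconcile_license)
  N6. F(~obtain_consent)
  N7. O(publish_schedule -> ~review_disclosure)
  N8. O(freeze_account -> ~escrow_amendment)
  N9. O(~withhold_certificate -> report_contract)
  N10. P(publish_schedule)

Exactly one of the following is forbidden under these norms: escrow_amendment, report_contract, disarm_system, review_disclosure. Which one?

disarm_system

F(~obtain_consent) at premise 6 means O(obtain_consent).
Premise 4, O(freeze_account -> ~obtain_consent), contraposes to O(obtain_consent -> ~freeze_account); with O(obtain_consent) we get O(~freeze_account).
The contrapositive of premise 3 (O(~publish_credential -> freeze_account)) is O(~freeze_account -> publish_credential), and O(~freeze_account) is already established, so O(publish_credential).
Premise 2 is O(withhold_certificate -> ~publish_credential); contrapositively O(publish_credential -> ~withhold_certificate). Since O(publish_credential) holds, K gives O(~withhold_certificate).
Applying K to premise 9 (O(~withhold_certificate -> report_contract)) and O(~withhold_certificate) yields O(report_contract).
With premise 1, O(report_contract -> ~disarm_system), the K-axiom yields O(~disarm_system).
So O(~disarm_system) holds, i.e. disarm_system is forbidden. None of the other listed options is forbidden under the premises.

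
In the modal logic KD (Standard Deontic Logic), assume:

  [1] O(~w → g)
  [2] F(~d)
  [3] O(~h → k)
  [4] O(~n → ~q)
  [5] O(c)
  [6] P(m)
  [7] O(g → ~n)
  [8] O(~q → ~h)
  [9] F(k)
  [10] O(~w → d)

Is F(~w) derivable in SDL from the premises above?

Yes

F(k) at premise 9 means O(~k).
Premise 3 is O(~h → k); contrapositively O(~k → h). Since O(~k) holds, K gives O(h).
The contrapositive of premise 8 (O(~q → ~h)) is O(h → q), and O(h) is already established, so O(q).
Premise 4 is O(~n → ~q); contrapositively O(q → n). Since O(q) holds, K gives O(n).
Premise 7 is O(g → ~n); contrapositively O(n → ~g). Since O(n) holds, K gives O(~g).
Premise 1 is O(~w → g); contrapositively O(~g → w). Since O(~g) holds, K gives O(w).
Premises 2, 5, 6, 10 do not contribute to this derivation.
So O(w) holds, i.e. F(~w). The claim follows.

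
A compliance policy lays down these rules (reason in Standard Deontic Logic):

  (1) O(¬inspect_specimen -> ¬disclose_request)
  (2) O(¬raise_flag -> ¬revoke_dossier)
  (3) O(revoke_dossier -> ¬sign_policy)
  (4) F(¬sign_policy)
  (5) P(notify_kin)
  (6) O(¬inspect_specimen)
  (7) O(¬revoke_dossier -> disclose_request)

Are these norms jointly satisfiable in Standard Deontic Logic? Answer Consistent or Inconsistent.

Inconsistent

Premise 4, F(¬sign_policy), is equivalent to O(sign_policy).
The contrapositive of premise 3 (O(revoke_dossier -> ¬sign_policy)) is O(sign_policy -> ¬revoke_dossier), and O(sign_policy) is already established, so O(¬revoke_dossier).
Premise 7 is O(¬revoke_dossier -> disclose_request); since O(¬revoke_dossier), deontic closure gives O(disclose_request).
The contrapositive of premise 1 (O(¬inspect_specimen -> ¬disclose_request)) is O(disclose_request -> inspect_specimen), and O(disclose_request) is already established, so O(inspect_specimen).
But premise 6 directly asserts O(¬inspect_specimen).
We now have both O(inspect_specimen) and O(¬inspect_specimen) — inspect_specimen is simultaneously obligatory and forbidden, violating the D-axiom.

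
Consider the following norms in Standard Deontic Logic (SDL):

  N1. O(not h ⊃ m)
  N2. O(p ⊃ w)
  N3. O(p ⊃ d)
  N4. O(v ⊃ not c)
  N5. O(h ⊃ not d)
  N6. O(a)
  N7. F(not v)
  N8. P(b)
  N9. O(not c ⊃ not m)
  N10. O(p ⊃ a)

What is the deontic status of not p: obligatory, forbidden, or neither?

Obligatory

Premise 7 is F(not v), i.e. O(v).
From O(v) and premise 4, O(v ⊃ not c), we obtain O(not c).
From O(not c) and premise 9, O(not c ⊃ not m), we obtain O(not m).
The contrapositive of premise 1 (O(not h ⊃ m)) is O(not m ⊃ h), and O(not m) is already established, so O(h).
Applying K to premise 5 (O(h ⊃ not d)) and O(h) yields O(not d).
Premise 3, O(p ⊃ d), contraposes to O(not d ⊃ not p); with O(not d) we get O(not p).
Premises 2, 6, 8, 10 do not contribute to this derivation.
Hence not p is obligatory.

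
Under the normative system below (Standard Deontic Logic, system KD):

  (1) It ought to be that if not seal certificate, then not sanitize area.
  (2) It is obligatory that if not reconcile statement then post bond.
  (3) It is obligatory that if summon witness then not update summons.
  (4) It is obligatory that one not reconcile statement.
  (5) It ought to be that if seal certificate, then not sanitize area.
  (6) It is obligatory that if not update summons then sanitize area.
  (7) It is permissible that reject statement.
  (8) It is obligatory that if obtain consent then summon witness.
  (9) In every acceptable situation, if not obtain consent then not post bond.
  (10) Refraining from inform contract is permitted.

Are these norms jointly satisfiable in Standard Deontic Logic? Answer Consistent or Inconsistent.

Inconsistent

By case analysis on ¬seal_certificate: premise 1 gives O(¬seal_certificate → ¬sanitize_area) and premise 5 gives O(seal_certificate → ¬sanitize_area), so O(¬sanitize_area) either way.
The contrapositive of premise 6 (O(¬update_summons → sanitize_area)) is O(¬sanitize_area → update_summons), and O(¬sanitize_area) is already established, so O(update_summons).
Premise 3, O(summon_witness → ¬update_summons), contraposes to O(update_summons → ¬summon_witness); with O(update_summons) we get O(¬summon_witness).
Premise 8 is O(obtain_consent → summon_witness); contrapositively O(¬summon_witness → ¬obtain_consent). Since O(¬summon_witness) holds, K gives O(¬obtain_consent).
With premise 9, O(¬obtain_consent → ¬post_bond), the K-axiom yields O(¬post_bond).
Premise 2 is O(¬reconcile_statement → post_bond); contrapositively O(¬post_bond → reconcile_statement). Since O(¬post_bond) holds, K gives O(reconcile_statement).
But premise 4 directly asserts O(¬reconcile_statement).
We now have both O(reconcile_statement) and O(¬reconcile_statement) — reconcile_statement is simultaneously obligatory and forbidden, violating the D-axiom.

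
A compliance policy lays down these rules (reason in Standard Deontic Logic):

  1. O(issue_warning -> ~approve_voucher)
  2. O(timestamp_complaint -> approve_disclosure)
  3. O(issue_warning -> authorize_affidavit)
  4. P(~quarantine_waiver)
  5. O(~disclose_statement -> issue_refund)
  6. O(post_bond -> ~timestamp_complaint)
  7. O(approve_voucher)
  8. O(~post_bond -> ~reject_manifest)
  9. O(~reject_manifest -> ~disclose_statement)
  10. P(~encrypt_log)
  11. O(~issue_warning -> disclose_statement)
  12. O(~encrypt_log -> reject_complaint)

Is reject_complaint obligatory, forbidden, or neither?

Neither

Premise 12 is O(~encrypt_log -> reject_complaint), but O(~encrypt_log) is not derivable from the premises (the permission P(~encrypt_log) asserts only ~O(encrypt_log), not O(~encrypt_log)), so it does not yield O(reject_complaint).
No premise or chain of K-axiom applications forces O(reject_complaint), and none forces O(~reject_complaint). So reject_complaint is neither obligatory nor forbidden under these norms.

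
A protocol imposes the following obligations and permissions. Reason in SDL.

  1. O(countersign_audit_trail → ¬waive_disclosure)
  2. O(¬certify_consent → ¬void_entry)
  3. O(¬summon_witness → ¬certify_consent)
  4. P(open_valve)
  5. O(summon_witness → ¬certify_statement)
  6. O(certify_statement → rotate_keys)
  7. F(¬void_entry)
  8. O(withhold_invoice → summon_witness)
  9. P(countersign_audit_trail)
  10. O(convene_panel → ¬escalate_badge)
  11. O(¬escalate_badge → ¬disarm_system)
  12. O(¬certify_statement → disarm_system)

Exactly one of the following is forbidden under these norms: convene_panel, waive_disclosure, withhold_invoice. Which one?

Premise 7 is F(¬void_entry), i.e. O(void_entry).
Premise 2 is O(¬certify_consent → ¬void_entry); contrapositively O(void_entry → certify_consent). Since O(void_entry) holds, K gives O(certify_consent).
Premise 3, O(¬summon_witness → ¬certify_consent), contraposes to O(certify_consent → summon_witness); with O(certify_consent) we get O(summon_witness).
From O(summon_witness) and premise 5, O(summon_witness → ¬certify_statement), we obtain O(¬certify_statement).
Applying K to premise 12 (O(¬certify_statement → disarm_system)) and O(¬certify_statement) yields O(disarm_system).
The contrapositive of premise 11 (O(¬escalate_badge → ¬disarm_system)) is O(disarm_system → escalate_badge), and O(disarm_system) is already established, so O(escalate_badge).
The contrapositive of premise 10 (O(convene_panel → ¬escalate_badge)) is O(escalate_badge → ¬convene_panel), and O(escalate_badge) is already established, so O(¬convene_panel).
So O(¬convene_panel) holds, i.e. convene_panel is forbidden. None of the other listed options is forbidden under the premises.

convene_panel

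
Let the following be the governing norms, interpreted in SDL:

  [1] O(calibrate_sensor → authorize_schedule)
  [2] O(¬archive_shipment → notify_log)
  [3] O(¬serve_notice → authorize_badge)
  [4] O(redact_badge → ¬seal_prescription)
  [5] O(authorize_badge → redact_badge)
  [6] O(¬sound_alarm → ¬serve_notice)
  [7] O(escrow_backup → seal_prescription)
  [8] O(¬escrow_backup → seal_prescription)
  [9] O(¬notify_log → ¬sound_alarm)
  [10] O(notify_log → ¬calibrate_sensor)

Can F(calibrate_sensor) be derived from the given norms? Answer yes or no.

Premises 7 and 8 are O(escrow_backup → seal_prescription) and O(¬escrow_backup → seal_prescription); every ideal world satisfies escrow_backup or ¬escrow_backup, so in either case seal_prescription holds — hence O(seal_prescription).
Premise 4 is O(redact_badge → ¬seal_prescription); contrapositively O(seal_prescription → ¬redact_badge). Since O(seal_prescription) holds, K gives O(¬redact_badge).
Premise 5 is O(authorize_badge → redact_badge); contrapositively O(¬redact_badge → ¬authorize_badge). Since O(¬redact_badge) holds, K gives O(¬authorize_badge).
Premise 3 is O(¬serve_notice → authorize_badge); contrapositively O(¬authorize_badge → serve_notice). Since O(¬authorize_badge) holds, K gives O(serve_notice).
The contrapositive of premise 6 (O(¬sound_alarm → ¬serve_notice)) is O(serve_notice → sound_alarm), and O(serve_notice) is already established, so O(sound_alarm).
The contrapositive of premise 9 (O(¬notify_log → ¬sound_alarm)) is O(sound_alarm → notify_log), and O(sound_alarm) is already established, so O(notify_log).
Premise 10 is O(notify_log → ¬calibrate_sensor); since O(notify_log), deontic closure gives O(¬calibrate_sensor).
Premises 1, 2 do not contribute to this derivation.
So O(¬calibrate_sensor) holds, i.e. F(calibrate_sensor). The claim follows.

Yes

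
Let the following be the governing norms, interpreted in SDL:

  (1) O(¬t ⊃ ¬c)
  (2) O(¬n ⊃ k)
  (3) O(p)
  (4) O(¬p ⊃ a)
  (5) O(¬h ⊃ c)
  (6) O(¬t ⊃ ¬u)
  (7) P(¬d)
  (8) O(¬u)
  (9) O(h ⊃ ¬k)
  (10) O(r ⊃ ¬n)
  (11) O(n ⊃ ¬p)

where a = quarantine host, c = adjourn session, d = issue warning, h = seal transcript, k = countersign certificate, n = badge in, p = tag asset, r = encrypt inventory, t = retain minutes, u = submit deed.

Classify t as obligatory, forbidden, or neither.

Obligatory

Premise 3 gives O(p).
Premise 11 is O(n ⊃ ¬p); contrapositively O(p ⊃ ¬n). Since O(p) holds, K gives O(¬n).
With premise 2, O(¬n ⊃ k), the K-axiom yields O(k).
The contrapositive of premise 9 (O(h ⊃ ¬k)) is O(k ⊃ ¬h), and O(k) is already established, so O(¬h).
From O(¬h) and premise 5, O(¬h ⊃ c), we obtain O(c).
Premise 1 is O(¬t ⊃ ¬c); contrapositively O(c ⊃ t). Since O(c) holds, K gives O(t).
Premises 4, 6, 7, 8, 10 do not contribute to this derivation.
Hence t is obligatory.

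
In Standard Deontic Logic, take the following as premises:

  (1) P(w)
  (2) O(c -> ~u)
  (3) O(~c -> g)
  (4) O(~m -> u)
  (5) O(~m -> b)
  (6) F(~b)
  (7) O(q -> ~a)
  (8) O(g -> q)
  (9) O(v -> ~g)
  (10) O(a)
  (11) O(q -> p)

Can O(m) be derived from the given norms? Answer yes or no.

Yes

Premise 10 gives O(a).
Premise 7, O(q -> ~a), contraposes to O(a -> ~q); with O(a) we get O(~q).
The contrapositive of premise 8 (O(g -> q)) is O(~q -> ~g), and O(~q) is already established, so O(~g).
Premise 3 is O(~c -> g); contrapositively O(~g -> c). Since O(~g) holds, K gives O(c).
Applying K to premise 2 (O(c -> ~u)) and O(c) yields O(~u).
Premise 4 is O(~m -> u); contrapositively O(~u -> m). Since O(~u) holds, K gives O(m).
Premises 1, 5, 6, 9, 11 do not contribute to this derivation.
So O(m) follows.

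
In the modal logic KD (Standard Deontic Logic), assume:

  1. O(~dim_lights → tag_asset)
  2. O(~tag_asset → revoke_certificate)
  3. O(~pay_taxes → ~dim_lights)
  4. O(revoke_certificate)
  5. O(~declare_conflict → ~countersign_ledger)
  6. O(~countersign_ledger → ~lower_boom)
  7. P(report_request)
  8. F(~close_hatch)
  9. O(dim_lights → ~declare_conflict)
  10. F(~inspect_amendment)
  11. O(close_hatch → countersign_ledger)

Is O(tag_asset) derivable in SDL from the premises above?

F(~close_hatch) at premise 8 means O(close_hatch).
From O(close_hatch) and premise 11, O(close_hatch → countersign_ledger), we obtain O(countersign_ledger).
Premise 5, O(~declare_conflict → ~countersign_ledger), contraposes to O(countersign_ledger → declare_conflict); with O(countersign_ledger) we get O(declare_conflict).
The contrapositive of premise 9 (O(dim_lights → ~declare_conflict)) is O(declare_conflict → ~dim_lights), and O(declare_conflict) is already established, so O(~dim_lights).
From O(~dim_lights) and premise 1, O(~dim_lights → tag_asset), we obtain O(tag_asset).
Premises 2, 3, 4, 6, 7, 10 do not contribute to this derivation.
So O(tag_asset) follows.

Yes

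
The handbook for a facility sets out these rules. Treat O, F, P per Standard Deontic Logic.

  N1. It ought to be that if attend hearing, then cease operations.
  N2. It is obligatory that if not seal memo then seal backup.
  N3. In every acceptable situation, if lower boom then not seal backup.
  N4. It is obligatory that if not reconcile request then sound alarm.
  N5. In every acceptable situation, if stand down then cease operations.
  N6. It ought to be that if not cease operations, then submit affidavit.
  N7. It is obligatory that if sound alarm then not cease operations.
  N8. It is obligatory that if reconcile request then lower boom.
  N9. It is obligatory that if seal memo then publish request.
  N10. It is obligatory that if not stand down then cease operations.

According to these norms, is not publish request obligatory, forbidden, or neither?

Premises 5 and 10 cover both cases: O(stand_down → cease_operations) and O(¬stand_down → cease_operations). Since stand_down ∨ ¬stand_down is a tautology, O(cease_operations) follows.
The contrapositive of premise 7 (O(sound_alarm → ¬cease_operations)) is O(cease_operations → ¬sound_alarm), and O(cease_operations) is already established, so O(¬sound_alarm).
Premise 4, O(¬reconcile_request → sound_alarm), contraposes to O(¬sound_alarm → reconcile_request); with O(¬sound_alarm) we get O(reconcile_request).
Premise 8 is O(reconcile_request → lower_boom); since O(reconcile_request), deontic closure gives O(lower_boom).
Applying K to premise 3 (O(lower_boom → ¬seal_backup)) and O(lower_boom) yields O(¬seal_backup).
The contrapositive of premise 2 (O(¬seal_memo → seal_backup)) is O(¬seal_backup → seal_memo), and O(¬seal_backup) is already established, so O(seal_memo).
With premise 9, O(seal_memo → publish_request), the K-axiom yields O(publish_request).
Premises 1, 6 do not contribute to this derivation.
Thus O(publish_request), which is F(¬publish_request): ¬publish_request is forbidden.

Forbidden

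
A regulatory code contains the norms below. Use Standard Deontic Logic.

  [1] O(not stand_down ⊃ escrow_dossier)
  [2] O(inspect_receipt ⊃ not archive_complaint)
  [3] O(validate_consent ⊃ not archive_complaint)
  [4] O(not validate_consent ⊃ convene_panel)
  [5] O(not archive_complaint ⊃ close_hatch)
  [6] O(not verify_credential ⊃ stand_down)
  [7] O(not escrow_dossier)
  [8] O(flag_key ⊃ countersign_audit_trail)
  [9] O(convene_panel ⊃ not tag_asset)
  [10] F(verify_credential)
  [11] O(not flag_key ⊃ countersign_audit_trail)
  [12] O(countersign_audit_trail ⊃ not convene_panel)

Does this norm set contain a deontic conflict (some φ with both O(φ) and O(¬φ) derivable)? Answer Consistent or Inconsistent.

Consistent

Premise 1 is O(not stand_down ⊃ escrow_dossier), but O(not stand_down) is not derivable from the premises, so it does not yield O(escrow_dossier).
So O(escrow_dossier) is not derivable, and the apparent clash with O(not escrow_dossier) does not arise.
A world satisfying every obligation exists (e.g. archive_complaint=false, close_hatch=true, convene_panel=false, countersign_audit_trail=true, escrow_dossier=false, flag_key=false, inspect_receipt=false, stand_down=true, tag_asset=false, validate_consent=true, verify_credential=false); no atom is both obligatory and forbidden, so the set is consistent.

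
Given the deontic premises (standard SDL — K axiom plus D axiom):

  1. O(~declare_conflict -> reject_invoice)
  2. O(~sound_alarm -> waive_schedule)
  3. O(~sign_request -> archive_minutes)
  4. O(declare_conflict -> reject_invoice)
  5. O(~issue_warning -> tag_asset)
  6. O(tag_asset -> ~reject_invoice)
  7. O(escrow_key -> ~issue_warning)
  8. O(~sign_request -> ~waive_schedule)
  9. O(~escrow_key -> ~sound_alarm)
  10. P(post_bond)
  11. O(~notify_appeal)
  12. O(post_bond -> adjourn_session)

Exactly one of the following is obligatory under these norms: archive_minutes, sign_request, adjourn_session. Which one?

sign_request

Premises 1 and 4 are O(~declare_conflict -> reject_invoice) and O(declare_conflict -> reject_invoice); every ideal world satisfies ~declare_conflict or declare_conflict, so in either case reject_invoice holds — hence O(reject_invoice).
Premise 6, O(tag_asset -> ~reject_invoice), contraposes to O(reject_invoice -> ~tag_asset); with O(reject_invoice) we get O(~tag_asset).
Premise 5 is O(~issue_warning -> tag_asset); contrapositively O(~tag_asset -> issue_warning). Since O(~tag_asset) holds, K gives O(issue_warning).
Premise 7, O(escrow_key -> ~issue_warning), contraposes to O(issue_warning -> ~escrow_key); with O(issue_warning) we get O(~escrow_key).
Premise 9 is O(~escrow_key -> ~sound_alarm); since O(~escrow_key), deontic closure gives O(~sound_alarm).
From O(~sound_alarm) and premise 2, O(~sound_alarm -> waive_schedule), we obtain O(waive_schedule).
Premise 8, O(~sign_request -> ~waive_schedule), contraposes to O(waive_schedule -> sign_request); with O(waive_schedule) we get O(sign_request).
So O(sign_request) holds — sign_request is obligatory. None of the other listed options is made obligatory by any chain of premises.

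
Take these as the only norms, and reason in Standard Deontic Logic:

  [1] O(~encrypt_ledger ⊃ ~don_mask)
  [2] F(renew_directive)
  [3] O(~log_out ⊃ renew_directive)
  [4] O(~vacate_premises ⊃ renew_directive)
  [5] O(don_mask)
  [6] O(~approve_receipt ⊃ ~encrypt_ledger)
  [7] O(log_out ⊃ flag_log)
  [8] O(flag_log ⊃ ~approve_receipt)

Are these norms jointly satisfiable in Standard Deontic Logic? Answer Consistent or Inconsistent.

Inconsistent

Premise 5 gives O(don_mask).
Premise 1, O(~encrypt_ledger ⊃ ~don_mask), contraposes to O(don_mask ⊃ encrypt_ledger); with O(don_mask) we get O(encrypt_ledger).
Premise 6 is O(~approve_receipt ⊃ ~encrypt_ledger); contrapositively O(encrypt_ledger ⊃ approve_receipt). Since O(encrypt_ledger) holds, K gives O(approve_receipt).
Premise 8 is O(flag_log ⊃ ~approve_receipt); contrapositively O(approve_receipt ⊃ ~flag_log). Since O(approve_receipt) holds, K gives O(~flag_log).
The contrapositive of premise 7 (O(log_out ⊃ flag_log)) is O(~flag_log ⊃ ~log_out), and O(~flag_log) is already established, so O(~log_out).
Applying K to premise 3 (O(~log_out ⊃ renew_directive)) and O(~log_out) yields O(renew_directive).
But premise 2, F(renew_directive), means O(~renew_directive).
We now have both O(renew_directive) and O(~renew_directive) — renew_directive is simultaneously obligatory and forbidden, violating the D-axiom.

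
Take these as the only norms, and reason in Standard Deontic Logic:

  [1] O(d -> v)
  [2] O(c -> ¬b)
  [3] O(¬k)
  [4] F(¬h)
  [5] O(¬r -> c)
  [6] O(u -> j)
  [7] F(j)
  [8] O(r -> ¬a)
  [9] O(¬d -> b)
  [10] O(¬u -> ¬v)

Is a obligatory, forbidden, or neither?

F(j) at premise 7 means O(¬j).
The contrapositive of premise 6 (O(u -> j)) is O(¬j -> ¬u), and O(¬j) is already established, so O(¬u).
With premise 10, O(¬u -> ¬v), the K-axiom yields O(¬v).
The contrapositive of premise 1 (O(d -> v)) is O(¬v -> ¬d), and O(¬v) is already established, so O(¬d).
With premise 9, O(¬d -> b), the K-axiom yields O(b).
Premise 2 is O(c -> ¬b); contrapositively O(b -> ¬c). Since O(b) holds, K gives O(¬c).
The contrapositive of premise 5 (O(¬r -> c)) is O(¬c -> r), and O(¬c) is already established, so O(r).
Applying K to premise 8 (O(r -> ¬a)) and O(r) yields O(¬a).
Premises 3, 4 do not contribute to this derivation.
Thus O(¬a), which is F(a): a is forbidden.

Forbidden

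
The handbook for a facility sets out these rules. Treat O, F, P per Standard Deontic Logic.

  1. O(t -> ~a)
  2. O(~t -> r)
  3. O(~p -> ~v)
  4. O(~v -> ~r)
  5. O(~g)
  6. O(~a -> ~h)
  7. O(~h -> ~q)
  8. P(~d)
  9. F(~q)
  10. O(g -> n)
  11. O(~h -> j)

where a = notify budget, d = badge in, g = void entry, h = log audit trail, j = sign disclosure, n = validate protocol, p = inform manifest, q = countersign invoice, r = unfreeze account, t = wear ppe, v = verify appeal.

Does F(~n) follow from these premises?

Premise 10 is O(g -> n), but O(g) is not derivable from the premises, so it does not yield O(n).
No other premise forces O(n). An ideal world satisfying every premise can still have ~n true, so F(~n) is not derivable.

No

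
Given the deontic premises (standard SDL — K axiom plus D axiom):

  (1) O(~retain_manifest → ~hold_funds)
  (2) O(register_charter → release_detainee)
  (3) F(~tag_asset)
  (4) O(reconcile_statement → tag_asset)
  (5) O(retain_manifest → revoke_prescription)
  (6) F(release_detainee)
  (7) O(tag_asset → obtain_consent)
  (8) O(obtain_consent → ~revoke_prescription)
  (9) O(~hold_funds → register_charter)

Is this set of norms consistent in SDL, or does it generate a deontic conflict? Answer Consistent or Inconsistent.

Inconsistent

Premise 3 is F(~tag_asset), i.e. O(tag_asset).
From O(tag_asset) and premise 7, O(tag_asset → obtain_consent), we obtain O(obtain_consent).
With premise 8, O(obtain_consent → ~revoke_prescription), the K-axiom yields O(~revoke_prescription).
Premise 5 is O(retain_manifest → revoke_prescription); contrapositively O(~revoke_prescription → ~retain_manifest). Since O(~revoke_prescription) holds, K gives O(~retain_manifest).
With premise 1, O(~retain_manifest → ~hold_funds), the K-axiom yields O(~hold_funds).
With premise 9, O(~hold_funds → register_charter), the K-axiom yields O(register_charter).
From O(register_charter) and premise 2, O(register_charter → release_detainee), we obtain O(release_detainee).
But premise 6, F(release_detainee), means O(~release_detainee).
We now have both O(release_detainee) and O(~release_detainee) — release_detainee is simultaneously obligatory and forbidden, violating the D-axiom.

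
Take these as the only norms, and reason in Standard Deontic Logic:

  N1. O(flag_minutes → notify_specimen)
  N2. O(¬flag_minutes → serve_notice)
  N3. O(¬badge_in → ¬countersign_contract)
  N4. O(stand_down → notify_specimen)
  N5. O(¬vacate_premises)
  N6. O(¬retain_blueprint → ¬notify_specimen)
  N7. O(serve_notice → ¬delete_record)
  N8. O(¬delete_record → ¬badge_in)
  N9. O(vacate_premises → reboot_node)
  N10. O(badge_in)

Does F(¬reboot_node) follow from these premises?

No

Premise 9 is O(vacate_premises → reboot_node), but O(vacate_premises) is not derivable from the premises, so it does not yield O(reboot_node).
No other premise forces O(reboot_node). An ideal world satisfying every premise can still have ¬reboot_node true, so F(¬reboot_node) is not derivable.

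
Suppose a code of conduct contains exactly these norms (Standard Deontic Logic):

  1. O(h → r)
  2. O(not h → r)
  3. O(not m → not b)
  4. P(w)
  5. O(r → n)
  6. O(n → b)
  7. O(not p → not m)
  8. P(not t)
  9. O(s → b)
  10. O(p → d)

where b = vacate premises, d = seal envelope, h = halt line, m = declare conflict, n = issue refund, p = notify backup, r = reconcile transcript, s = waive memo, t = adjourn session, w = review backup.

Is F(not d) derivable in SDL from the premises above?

Premises 2 and 1 cover both cases: O(not h → r) and O(h → r). Since not h ∨ h is a tautology, O(r) follows.
Applying K to premise 5 (O(r → n)) and O(r) yields O(n).
Premise 6 is O(n → b); since O(n), deontic closure gives O(b).
The contrapositive of premise 3 (O(not m → not b)) is O(b → m), and O(b) is already established, so O(m).
The contrapositive of premise 7 (O(not p → not m)) is O(m → p), and O(m) is already established, so O(p).
Applying K to premise 10 (O(p → d)) and O(p) yields O(d).
Premises 4, 8, 9 do not contribute to this derivation.
So O(d) holds, i.e. F(not d). The claim follows.

Yes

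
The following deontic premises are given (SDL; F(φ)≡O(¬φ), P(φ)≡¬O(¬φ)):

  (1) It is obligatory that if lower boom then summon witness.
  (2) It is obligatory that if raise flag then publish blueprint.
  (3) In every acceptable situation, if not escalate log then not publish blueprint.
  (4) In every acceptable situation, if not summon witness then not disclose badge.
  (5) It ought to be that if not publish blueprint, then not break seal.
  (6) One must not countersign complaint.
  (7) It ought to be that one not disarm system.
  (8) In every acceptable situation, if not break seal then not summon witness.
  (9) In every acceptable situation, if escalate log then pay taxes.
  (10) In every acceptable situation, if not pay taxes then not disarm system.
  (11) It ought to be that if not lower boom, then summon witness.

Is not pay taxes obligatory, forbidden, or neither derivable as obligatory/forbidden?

By case analysis on lower_boom: premise 1 gives O(lower_boom → summon_witness) and premise 11 gives O(¬lower_boom → summon_witness), so O(summon_witness) either way.
Premise 8 is O(¬break_seal → ¬summon_witness); contrapositively O(summon_witness → break_seal). Since O(summon_witness) holds, K gives O(break_seal).
Premise 5 is O(¬publish_blueprint → ¬break_seal); contrapositively O(break_seal → publish_blueprint). Since O(break_seal) holds, K gives O(publish_blueprint).
The contrapositive of premise 3 (O(¬escalate_log → ¬publish_blueprint)) is O(publish_blueprint → escalate_log), and O(publish_blueprint) is already established, so O(escalate_log).
With premise 9, O(escalate_log → pay_taxes), the K-axiom yields O(pay_taxes).
Premises 2, 4, 6, 7, 10 do not contribute to this derivation.
Thus O(pay_taxes), which is F(¬pay_taxes): ¬pay_taxes is forbidden.

Forbidden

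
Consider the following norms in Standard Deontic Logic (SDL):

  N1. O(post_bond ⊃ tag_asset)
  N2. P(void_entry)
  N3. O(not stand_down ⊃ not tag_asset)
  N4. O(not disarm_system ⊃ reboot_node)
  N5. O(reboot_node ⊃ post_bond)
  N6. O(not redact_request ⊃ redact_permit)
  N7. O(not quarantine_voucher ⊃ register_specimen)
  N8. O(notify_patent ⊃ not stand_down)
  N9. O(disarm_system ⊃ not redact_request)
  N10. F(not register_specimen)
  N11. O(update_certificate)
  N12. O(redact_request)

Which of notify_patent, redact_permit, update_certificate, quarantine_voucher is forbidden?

notify_patent

Premise 12 states O(redact_request) outright.
The contrapositive of premise 9 (O(disarm_system ⊃ not redact_request)) is O(redact_request ⊃ not disarm_system), and O(redact_request) is already established, so O(not disarm_system).
Premise 4 is O(not disarm_system ⊃ reboot_node); since O(not disarm_system), deontic closure gives O(reboot_node).
Premise 5 is O(reboot_node ⊃ post_bond); since O(reboot_node), deontic closure gives O(post_bond).
Premise 1 is O(post_bond ⊃ tag_asset); since O(post_bond), deontic closure gives O(tag_asset).
The contrapositive of premise 3 (O(not stand_down ⊃ not tag_asset)) is O(tag_asset ⊃ stand_down), and O(tag_asset) is already established, so O(stand_down).
Premise 8, O(notify_patent ⊃ not stand_down), contraposes to O(stand_down ⊃ not notify_patent); with O(stand_down) we get O(not notify_patent).
So O(not notify_patent) holds, i.e. notify_patent is forbidden. None of the other listed options is forbidden under the premises.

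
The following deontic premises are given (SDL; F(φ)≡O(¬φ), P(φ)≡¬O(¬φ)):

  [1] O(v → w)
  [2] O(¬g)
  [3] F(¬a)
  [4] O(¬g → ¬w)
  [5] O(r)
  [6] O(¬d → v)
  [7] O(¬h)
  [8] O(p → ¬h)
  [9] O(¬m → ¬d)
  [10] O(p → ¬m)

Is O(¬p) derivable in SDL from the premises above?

Yes

Premise 2 states O(¬g) outright.
Premise 4 is O(¬g → ¬w); since O(¬g), deontic closure gives O(¬w).
Premise 1, O(v → w), contraposes to O(¬w → ¬v); with O(¬w) we get O(¬v).
Premise 6 is O(¬d → v); contrapositively O(¬v → d). Since O(¬v) holds, K gives O(d).
Premise 9 is O(¬m → ¬d); contrapositively O(d → m). Since O(d) holds, K gives O(m).
Premise 10 is O(p → ¬m); contrapositively O(m → ¬p). Since O(m) holds, K gives O(¬p).
Premises 3, 5, 7, 8 do not contribute to this derivation.
So O(¬p) follows.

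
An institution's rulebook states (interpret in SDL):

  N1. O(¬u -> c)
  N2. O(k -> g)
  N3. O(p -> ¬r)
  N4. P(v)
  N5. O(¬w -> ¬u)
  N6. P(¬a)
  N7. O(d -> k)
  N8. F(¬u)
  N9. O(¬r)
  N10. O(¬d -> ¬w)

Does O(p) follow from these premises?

Premise 3 is O(p -> ¬r); even if O(¬r) held, inferring O(p) would be affirming the consequent — invalid.
No other premise forces O(p). An ideal world satisfying every premise can still have p false, so O(p) is not derivable.

No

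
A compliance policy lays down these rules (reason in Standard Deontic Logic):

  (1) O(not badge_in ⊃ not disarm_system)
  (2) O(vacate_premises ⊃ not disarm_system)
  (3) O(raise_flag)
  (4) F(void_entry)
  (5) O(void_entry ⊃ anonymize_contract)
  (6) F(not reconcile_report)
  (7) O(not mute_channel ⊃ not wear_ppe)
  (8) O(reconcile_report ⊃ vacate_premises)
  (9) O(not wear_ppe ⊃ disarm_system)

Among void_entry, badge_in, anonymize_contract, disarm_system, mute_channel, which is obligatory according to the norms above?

mute_channel

F(not reconcile_report) at premise 6 means O(reconcile_report).
Applying K to premise 8 (O(reconcile_report ⊃ vacate_premises)) and O(reconcile_report) yields O(vacate_premises).
Applying K to premise 2 (O(vacate_premises ⊃ not disarm_system)) and O(vacate_premises) yields O(not disarm_system).
Premise 9 is O(not wear_ppe ⊃ disarm_system); contrapositively O(not disarm_system ⊃ wear_ppe). Since O(not disarm_system) holds, K gives O(wear_ppe).
The contrapositive of premise 7 (O(not mute_channel ⊃ not wear_ppe)) is O(wear_ppe ⊃ mute_channel), and O(wear_ppe) is already established, so O(mute_channel).
So O(mute_channel) holds — mute_channel is obligatory. None of the other listed options is made obligatory by any chain of premises.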